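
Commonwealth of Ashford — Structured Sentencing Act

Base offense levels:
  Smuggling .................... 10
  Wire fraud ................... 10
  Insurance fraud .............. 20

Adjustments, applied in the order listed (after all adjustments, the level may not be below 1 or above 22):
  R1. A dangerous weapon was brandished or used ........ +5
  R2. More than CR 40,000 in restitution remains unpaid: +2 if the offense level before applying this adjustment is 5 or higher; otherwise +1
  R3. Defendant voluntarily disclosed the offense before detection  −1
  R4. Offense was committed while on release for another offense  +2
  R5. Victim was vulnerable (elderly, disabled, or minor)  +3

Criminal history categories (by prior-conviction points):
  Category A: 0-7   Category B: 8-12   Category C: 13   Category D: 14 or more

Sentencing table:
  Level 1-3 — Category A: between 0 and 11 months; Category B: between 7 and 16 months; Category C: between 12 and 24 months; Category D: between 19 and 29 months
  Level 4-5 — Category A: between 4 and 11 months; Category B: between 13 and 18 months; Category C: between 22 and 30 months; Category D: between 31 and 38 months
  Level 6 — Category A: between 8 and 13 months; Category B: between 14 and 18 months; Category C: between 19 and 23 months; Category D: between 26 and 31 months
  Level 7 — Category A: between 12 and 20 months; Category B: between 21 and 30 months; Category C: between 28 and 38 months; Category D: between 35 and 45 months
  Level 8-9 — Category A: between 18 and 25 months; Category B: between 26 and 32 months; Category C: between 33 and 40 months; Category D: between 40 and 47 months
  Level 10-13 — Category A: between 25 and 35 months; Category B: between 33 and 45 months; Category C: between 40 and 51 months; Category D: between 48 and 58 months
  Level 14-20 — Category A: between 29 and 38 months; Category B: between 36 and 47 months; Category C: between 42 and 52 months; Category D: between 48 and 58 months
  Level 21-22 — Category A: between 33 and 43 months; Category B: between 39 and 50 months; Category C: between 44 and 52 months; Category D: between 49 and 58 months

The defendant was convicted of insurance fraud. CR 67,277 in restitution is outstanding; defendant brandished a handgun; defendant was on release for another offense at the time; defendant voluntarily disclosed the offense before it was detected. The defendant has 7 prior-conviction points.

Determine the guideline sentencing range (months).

Base offense level for insurance fraud: 20.
R1 applies: 20 + 5 = 25.
R2 applies (level before this adjustment is 25 ≥ 5, so +2): 25 + 2 = 27.
R3 applies: 27 − 1 = 26.
R4 applies: 26 + 2 = 28.
Level 28 exceeds the maximum of 22; capped at 22.
Final offense level: 22.
Criminal history: 7 prior points → Category A (0-7).
Level 22 falls in the 21-22 band.
Grid: Level 21-22 × Category A = 33-43 months.

33-43 months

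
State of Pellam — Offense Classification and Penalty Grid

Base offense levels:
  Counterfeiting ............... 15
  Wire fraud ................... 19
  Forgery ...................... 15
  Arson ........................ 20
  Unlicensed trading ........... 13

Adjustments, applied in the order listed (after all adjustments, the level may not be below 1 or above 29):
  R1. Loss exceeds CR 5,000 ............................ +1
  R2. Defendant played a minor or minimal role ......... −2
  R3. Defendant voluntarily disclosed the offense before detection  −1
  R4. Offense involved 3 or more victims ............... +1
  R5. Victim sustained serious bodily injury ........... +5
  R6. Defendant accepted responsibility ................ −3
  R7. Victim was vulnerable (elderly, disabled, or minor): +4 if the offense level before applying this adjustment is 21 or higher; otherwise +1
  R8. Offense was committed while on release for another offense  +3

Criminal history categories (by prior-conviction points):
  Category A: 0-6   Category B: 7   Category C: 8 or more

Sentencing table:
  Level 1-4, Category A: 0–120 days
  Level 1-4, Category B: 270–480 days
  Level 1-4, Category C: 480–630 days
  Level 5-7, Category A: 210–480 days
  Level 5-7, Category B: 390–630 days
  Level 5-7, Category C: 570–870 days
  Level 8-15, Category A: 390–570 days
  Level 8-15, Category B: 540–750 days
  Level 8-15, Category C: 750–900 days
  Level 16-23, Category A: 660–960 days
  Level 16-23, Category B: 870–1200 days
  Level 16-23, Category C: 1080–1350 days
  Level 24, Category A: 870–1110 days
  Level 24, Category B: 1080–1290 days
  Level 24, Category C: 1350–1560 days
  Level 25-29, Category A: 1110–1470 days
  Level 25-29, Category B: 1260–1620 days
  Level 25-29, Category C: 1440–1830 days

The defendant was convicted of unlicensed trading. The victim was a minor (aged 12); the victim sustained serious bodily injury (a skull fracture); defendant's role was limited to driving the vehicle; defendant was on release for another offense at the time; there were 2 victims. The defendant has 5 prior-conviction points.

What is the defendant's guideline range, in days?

Base offense level for unlicensed trading: 13.
R1 does not apply.
R2 applies: 13 − 2 = 11.
R4 does not apply.
R5 applies: 11 + 5 = 16.
R7 applies (level before this adjustment is 16 < 21, so +1): 16 + 1 = 17.
R8 applies: 17 + 3 = 20.
Final offense level: 20.
Criminal history: 5 prior points → Category A (0-6).
Level 20 falls in the 16-23 band.
Grid: Level 16-23 × Category A = 660-960 days.

660-960 days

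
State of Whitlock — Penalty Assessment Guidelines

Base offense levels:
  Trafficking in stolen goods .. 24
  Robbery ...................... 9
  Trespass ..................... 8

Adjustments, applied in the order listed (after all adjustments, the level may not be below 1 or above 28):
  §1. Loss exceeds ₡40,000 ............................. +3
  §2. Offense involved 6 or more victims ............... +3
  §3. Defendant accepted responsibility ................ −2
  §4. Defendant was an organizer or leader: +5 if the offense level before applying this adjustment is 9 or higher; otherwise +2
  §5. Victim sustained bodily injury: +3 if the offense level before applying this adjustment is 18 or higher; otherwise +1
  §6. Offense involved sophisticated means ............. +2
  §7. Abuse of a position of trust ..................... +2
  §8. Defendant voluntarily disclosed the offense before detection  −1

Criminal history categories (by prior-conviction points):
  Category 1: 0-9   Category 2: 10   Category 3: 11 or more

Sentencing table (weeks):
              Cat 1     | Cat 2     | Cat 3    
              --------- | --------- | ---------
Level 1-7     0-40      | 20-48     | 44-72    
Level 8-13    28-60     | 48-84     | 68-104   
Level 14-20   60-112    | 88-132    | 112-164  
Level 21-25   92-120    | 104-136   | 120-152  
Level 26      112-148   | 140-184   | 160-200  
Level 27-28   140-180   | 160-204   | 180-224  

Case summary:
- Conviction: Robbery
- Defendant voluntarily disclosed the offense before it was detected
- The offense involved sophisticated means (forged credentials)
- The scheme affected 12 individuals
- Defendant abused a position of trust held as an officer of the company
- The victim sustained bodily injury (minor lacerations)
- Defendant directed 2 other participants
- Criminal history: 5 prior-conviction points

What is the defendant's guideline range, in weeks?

Base offense level for robbery: 9.
§1 does not apply.
§2 applies: 9 + 3 = 12.
§3 does not apply.
§4 applies (level before this adjustment is 12 ≥ 9, so +5): 12 + 5 = 17.
§5 applies (level before this adjustment is 17 < 18, so +1): 17 + 1 = 18.
§6 applies: 18 + 2 = 20.
§7 applies: 20 + 2 = 22.
§8 applies: 22 − 1 = 21.
Final offense level: 21.
Criminal history: 5 prior points → Category 1 (0-9).
Level 21 falls in the 21-25 band.
Grid: Level 21-25 × Category 1 = 92-120 weeks.

92-120 weeks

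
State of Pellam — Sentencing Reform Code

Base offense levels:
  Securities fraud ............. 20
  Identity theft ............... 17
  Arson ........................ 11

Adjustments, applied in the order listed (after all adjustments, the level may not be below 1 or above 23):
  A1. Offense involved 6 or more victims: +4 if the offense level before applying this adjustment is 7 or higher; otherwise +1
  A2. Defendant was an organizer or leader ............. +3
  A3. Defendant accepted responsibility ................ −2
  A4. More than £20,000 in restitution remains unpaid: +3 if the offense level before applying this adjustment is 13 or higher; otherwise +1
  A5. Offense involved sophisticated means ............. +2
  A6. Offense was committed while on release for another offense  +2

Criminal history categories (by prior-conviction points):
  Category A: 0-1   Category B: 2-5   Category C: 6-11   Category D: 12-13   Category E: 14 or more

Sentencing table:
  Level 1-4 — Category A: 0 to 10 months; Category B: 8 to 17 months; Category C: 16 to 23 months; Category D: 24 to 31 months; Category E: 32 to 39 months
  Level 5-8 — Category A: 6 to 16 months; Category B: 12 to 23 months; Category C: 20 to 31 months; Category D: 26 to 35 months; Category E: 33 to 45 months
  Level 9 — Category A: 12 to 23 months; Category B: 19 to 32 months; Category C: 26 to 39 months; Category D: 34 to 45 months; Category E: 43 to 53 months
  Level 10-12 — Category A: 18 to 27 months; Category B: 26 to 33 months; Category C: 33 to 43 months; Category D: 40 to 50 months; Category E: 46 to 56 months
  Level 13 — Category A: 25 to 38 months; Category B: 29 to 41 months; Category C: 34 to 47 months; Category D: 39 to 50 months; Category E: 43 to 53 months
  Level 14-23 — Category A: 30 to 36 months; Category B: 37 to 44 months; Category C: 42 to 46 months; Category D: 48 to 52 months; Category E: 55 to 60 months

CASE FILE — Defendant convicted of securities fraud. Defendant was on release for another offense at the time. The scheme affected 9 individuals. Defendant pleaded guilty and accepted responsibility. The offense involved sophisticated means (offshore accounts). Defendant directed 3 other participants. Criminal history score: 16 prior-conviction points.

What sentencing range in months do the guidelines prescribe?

55-60 months

Base offense level for securities fraud: 20.
A1 applies (level before this adjustment is 20 ≥ 7, so +4): 20 + 4 = 24.
A2 applies: 24 + 3 = 27.
A3 applies: 27 − 2 = 25.
A5 applies: 25 + 2 = 27.
A6 applies: 27 + 2 = 29.
Level 29 exceeds the maximum of 23; capped at 23.
Final offense level: 23.
Criminal history: 16 prior points → Category E (14+).
Level 23 falls in the 14-23 band.
Grid: Level 14-23 × Category E = 55-60 months.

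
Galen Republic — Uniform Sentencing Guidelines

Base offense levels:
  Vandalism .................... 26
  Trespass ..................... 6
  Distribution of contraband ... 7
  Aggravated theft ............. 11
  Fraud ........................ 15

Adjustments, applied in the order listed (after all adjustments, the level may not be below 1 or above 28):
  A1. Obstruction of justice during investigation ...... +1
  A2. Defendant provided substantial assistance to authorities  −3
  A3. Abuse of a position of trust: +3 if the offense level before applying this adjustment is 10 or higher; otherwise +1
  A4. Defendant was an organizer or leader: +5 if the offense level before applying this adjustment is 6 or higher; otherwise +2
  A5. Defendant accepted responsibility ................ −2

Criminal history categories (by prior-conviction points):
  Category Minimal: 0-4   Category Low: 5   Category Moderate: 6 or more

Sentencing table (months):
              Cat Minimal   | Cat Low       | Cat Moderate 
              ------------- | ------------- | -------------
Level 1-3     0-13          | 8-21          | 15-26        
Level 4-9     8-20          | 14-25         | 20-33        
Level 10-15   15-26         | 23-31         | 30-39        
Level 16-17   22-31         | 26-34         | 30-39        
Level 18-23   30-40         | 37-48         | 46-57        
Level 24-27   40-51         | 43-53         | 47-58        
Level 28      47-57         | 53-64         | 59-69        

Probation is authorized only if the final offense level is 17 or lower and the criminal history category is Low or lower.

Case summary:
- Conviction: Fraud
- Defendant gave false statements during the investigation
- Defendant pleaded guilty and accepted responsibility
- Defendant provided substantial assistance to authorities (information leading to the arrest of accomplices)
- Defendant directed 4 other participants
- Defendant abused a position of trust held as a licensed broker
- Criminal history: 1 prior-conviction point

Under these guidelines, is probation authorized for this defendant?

Base offense level for fraud: 15.
A1 applies: 15 + 1 = 16.
A2 applies: 16 − 3 = 13.
A3 applies (level before this adjustment is 13 ≥ 10, so +3): 13 + 3 = 16.
A4 applies (level before this adjustment is 16 ≥ 6, so +5): 16 + 5 = 21.
A5 applies: 21 − 2 = 19.
Final offense level: 19.
Criminal history: 1 prior point → Category Minimal (0-4).
Level 19 falls in the 18-23 band.
Grid: Level 18-23 × Category Minimal = 30-40 months.
Probation check: level 19 > 17 and category Minimal ≤ Low → not eligible.

No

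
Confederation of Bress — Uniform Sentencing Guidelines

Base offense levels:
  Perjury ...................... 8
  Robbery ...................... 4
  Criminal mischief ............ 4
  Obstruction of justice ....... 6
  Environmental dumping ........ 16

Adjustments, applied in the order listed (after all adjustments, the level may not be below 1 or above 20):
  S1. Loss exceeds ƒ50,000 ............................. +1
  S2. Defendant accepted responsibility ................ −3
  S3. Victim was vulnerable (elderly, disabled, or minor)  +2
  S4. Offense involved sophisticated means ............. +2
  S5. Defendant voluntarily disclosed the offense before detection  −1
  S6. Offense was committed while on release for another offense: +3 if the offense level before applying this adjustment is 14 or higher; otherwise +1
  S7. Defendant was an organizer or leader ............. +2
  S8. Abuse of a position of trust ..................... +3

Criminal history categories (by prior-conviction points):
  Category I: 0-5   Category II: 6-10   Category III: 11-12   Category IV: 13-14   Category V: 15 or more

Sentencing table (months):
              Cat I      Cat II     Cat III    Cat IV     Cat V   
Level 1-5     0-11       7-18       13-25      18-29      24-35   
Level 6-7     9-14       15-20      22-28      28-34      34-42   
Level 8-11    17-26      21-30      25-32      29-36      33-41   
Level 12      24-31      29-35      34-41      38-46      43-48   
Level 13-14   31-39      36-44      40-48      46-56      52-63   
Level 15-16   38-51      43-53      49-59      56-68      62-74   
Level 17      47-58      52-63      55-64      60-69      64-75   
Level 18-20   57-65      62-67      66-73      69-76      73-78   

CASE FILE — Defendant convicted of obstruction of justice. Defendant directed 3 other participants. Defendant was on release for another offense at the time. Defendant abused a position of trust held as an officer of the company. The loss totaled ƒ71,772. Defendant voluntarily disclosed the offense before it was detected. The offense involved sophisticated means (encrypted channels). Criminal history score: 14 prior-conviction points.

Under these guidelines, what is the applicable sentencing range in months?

Base offense level for obstruction of justice: 6.
S1 applies: 6 + 1 = 7.
S3 does not apply.
S4 applies: 7 + 2 = 9.
S5 applies: 9 − 1 = 8.
S6 applies (level before this adjustment is 8 < 14, so +1): 8 + 1 = 9.
S7 applies: 9 + 2 = 11.
S8 applies: 11 + 3 = 14.
Final offense level: 14.
Criminal history: 14 prior points → Category IV (13-14).
Level 14 falls in the 13-14 band.
Grid: Level 13-14 × Category IV = 46-56 months.

46-56 months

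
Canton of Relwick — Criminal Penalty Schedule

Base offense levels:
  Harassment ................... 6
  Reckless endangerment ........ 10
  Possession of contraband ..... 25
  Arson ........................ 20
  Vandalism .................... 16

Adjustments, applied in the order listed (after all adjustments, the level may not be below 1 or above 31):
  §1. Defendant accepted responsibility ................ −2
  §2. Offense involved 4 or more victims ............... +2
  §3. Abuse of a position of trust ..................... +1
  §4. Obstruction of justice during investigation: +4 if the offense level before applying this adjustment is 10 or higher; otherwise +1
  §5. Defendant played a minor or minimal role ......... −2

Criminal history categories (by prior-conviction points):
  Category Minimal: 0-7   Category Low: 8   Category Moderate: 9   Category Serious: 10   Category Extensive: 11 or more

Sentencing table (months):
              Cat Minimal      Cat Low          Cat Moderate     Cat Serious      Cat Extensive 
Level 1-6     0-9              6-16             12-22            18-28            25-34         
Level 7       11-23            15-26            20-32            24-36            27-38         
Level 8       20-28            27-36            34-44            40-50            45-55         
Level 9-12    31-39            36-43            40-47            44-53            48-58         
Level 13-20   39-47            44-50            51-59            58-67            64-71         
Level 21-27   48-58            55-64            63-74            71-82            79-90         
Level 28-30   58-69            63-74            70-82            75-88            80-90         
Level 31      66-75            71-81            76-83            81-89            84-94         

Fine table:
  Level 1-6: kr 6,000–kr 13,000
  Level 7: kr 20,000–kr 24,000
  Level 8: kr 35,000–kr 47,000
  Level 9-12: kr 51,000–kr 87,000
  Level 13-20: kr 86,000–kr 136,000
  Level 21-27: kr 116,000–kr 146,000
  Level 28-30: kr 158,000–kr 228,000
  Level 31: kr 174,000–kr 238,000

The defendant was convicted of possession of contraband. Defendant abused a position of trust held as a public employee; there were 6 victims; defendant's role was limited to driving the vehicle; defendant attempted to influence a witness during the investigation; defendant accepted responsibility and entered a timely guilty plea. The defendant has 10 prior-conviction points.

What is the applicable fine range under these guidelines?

kr 158,000–kr 228,000

Base offense level for possession of contraband: 25.
§1 applies: 25 − 2 = 23.
§2 applies: 23 + 2 = 25.
§3 applies: 25 + 1 = 26.
§4 applies (level before this adjustment is 26 ≥ 10, so +4): 26 + 4 = 30.
§5 applies: 30 − 2 = 28.
Final offense level: 28.
Level 28 falls in the 28-30 band.
Fine table: Level 28-30 → kr 158,000–kr 228,000.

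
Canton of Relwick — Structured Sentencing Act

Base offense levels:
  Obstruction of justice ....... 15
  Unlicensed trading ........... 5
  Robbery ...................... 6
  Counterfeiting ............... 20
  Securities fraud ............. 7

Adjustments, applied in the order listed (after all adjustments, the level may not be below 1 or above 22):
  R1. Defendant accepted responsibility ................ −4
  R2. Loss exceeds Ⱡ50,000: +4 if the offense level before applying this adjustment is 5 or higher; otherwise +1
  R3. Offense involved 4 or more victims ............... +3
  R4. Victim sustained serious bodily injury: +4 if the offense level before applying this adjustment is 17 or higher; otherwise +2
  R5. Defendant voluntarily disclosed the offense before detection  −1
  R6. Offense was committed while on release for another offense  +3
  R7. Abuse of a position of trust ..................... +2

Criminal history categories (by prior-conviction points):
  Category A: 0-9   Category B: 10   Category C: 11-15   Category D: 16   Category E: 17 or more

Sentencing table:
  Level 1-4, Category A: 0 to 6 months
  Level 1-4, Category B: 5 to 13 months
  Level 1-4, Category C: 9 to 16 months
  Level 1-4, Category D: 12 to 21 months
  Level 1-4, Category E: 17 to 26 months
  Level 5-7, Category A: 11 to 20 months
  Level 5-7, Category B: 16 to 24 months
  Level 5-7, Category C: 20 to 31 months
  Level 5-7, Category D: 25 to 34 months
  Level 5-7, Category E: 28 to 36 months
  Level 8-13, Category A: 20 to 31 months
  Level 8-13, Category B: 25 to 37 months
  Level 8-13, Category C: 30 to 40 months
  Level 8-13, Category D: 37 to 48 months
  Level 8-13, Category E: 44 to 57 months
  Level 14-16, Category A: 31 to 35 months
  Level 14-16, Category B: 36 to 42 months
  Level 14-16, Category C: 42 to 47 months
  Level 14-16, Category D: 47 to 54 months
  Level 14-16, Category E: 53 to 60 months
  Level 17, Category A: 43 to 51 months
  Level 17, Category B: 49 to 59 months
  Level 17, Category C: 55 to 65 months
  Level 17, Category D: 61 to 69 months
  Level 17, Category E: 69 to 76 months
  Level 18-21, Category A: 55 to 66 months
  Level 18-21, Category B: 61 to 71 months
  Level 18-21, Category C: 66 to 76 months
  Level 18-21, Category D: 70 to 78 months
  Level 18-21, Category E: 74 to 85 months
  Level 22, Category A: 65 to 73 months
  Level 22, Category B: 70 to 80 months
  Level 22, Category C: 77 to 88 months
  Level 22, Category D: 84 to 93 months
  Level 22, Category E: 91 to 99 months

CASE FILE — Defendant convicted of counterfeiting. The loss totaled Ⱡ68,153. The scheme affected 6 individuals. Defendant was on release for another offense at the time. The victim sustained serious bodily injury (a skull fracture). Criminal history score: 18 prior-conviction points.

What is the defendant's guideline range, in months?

Base offense level for counterfeiting: 20.
R1 does not apply.
R2 applies (level before this adjustment is 20 ≥ 5, so +4): 20 + 4 = 24.
R3 applies: 24 + 3 = 27.
R4 applies (level before this adjustment is 27 ≥ 17, so +4): 27 + 4 = 31.
R6 applies: 31 + 3 = 34.
Level 34 exceeds the maximum of 22; capped at 22.
Final offense level: 22.
Criminal history: 18 prior points → Category E (17+).
Level 22 falls in the 22 band.
Grid: Level 22 × Category E = 91-99 months.

91-99 months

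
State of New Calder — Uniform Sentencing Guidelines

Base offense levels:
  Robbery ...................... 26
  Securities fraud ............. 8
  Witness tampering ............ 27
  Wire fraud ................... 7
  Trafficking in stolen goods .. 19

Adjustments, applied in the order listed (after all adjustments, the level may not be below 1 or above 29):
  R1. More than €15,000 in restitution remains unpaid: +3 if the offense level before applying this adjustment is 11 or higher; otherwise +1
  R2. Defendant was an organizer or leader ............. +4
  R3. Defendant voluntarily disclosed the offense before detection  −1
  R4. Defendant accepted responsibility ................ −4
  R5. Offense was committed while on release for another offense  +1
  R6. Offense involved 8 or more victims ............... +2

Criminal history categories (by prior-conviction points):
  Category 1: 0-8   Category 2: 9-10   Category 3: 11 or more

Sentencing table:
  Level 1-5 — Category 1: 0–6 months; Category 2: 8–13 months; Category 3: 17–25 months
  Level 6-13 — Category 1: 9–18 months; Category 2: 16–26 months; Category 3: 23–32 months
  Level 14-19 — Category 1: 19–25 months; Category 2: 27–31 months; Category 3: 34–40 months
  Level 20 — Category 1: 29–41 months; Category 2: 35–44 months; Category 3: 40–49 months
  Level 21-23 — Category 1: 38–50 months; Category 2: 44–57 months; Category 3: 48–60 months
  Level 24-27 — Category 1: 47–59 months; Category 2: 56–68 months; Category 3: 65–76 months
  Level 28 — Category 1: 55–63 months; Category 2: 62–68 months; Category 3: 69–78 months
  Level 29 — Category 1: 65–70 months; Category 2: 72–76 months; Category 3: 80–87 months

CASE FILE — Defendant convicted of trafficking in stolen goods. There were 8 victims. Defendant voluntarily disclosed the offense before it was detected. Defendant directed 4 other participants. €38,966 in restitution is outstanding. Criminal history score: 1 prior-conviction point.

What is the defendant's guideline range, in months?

Base offense level for trafficking in stolen goods: 19.
R1 applies (level before this adjustment is 19 ≥ 11, so +3): 19 + 3 = 22.
R2 applies: 22 + 4 = 26.
R3 applies: 26 − 1 = 25.
R6 applies: 25 + 2 = 27.
Final offense level: 27.
Criminal history: 1 prior point → Category 1 (0-8).
Level 27 falls in the 24-27 band.
Grid: Level 24-27 × Category 1 = 47-59 months.

47-59 months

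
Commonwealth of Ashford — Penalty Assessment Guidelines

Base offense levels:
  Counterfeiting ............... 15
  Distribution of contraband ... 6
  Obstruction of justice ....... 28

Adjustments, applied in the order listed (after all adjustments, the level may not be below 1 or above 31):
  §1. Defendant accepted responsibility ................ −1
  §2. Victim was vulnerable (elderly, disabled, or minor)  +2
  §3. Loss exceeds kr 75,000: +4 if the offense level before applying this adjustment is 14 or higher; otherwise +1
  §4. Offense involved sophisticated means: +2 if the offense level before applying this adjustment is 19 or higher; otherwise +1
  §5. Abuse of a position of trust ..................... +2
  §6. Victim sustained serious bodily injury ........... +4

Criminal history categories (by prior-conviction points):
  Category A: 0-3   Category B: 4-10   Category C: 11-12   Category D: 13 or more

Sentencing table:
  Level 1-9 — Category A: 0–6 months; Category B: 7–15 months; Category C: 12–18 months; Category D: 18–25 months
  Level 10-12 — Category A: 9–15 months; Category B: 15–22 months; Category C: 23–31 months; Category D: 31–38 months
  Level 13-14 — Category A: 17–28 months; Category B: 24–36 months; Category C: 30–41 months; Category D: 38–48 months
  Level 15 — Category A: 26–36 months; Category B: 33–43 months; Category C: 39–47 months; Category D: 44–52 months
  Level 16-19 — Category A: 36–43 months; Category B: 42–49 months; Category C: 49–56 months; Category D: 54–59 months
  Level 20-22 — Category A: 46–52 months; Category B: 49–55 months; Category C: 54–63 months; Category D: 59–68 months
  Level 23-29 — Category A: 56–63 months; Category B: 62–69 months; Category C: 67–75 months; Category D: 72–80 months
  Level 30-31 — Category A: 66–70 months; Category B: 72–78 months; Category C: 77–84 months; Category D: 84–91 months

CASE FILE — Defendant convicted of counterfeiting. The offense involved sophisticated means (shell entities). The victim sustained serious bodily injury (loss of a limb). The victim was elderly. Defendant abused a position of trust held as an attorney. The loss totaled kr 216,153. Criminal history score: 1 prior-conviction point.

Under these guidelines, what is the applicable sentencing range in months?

Base offense level for counterfeiting: 15.
§2 applies: 15 + 2 = 17.
§3 applies (level before this adjustment is 17 ≥ 14, so +4): 17 + 4 = 21.
§4 applies (level before this adjustment is 21 ≥ 19, so +2): 21 + 2 = 23.
§5 applies: 23 + 2 = 25.
§6 applies: 25 + 4 = 29.
Final offense level: 29.
Criminal history: 1 prior point → Category A (0-3).
Level 29 falls in the 23-29 band.
Grid: Level 23-29 × Category A = 56-63 months.

56-63 months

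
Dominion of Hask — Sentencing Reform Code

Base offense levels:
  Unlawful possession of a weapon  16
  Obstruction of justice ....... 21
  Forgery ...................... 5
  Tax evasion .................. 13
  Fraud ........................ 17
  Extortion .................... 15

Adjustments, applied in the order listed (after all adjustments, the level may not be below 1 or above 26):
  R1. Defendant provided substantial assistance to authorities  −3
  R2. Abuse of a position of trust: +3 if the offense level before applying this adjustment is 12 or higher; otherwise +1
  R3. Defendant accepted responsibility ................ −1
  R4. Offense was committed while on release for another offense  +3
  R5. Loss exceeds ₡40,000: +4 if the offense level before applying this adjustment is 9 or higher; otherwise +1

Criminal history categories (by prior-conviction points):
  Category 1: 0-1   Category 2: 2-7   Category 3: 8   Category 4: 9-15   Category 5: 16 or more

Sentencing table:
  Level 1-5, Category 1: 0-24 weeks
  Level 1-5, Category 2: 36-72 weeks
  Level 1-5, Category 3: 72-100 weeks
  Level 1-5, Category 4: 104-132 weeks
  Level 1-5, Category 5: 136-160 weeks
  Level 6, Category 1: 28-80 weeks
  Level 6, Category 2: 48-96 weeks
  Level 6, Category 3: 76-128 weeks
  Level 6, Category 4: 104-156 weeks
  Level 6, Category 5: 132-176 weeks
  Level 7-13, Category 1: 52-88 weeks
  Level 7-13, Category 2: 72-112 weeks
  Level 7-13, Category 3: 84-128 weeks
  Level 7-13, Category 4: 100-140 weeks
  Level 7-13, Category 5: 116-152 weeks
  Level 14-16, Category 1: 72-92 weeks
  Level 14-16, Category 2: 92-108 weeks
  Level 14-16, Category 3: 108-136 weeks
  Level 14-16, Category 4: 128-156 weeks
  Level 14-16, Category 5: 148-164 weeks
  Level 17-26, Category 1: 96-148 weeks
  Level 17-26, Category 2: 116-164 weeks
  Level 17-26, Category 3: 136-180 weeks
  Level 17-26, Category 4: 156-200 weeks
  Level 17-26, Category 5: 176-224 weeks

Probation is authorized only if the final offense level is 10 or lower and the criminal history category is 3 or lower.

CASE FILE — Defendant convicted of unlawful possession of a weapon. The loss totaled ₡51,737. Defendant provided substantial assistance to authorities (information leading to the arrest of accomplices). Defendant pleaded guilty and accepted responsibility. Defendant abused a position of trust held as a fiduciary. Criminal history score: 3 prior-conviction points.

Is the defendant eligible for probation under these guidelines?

Base offense level for unlawful possession of a weapon: 16.
R1 applies: 16 − 3 = 13.
R2 applies (level before this adjustment is 13 ≥ 12, so +3): 13 + 3 = 16.
R3 applies: 16 − 1 = 15.
R4 does not apply.
R5 applies (level before this adjustment is 15 ≥ 9, so +4): 15 + 4 = 19.
Final offense level: 19.
Criminal history: 3 prior points → Category 2 (2-7).
Level 19 falls in the 17-26 band.
Grid: Level 17-26 × Category 2 = 116-164 weeks.
Probation check: level 19 > 10 and category 2 ≤ 3 → not eligible.

No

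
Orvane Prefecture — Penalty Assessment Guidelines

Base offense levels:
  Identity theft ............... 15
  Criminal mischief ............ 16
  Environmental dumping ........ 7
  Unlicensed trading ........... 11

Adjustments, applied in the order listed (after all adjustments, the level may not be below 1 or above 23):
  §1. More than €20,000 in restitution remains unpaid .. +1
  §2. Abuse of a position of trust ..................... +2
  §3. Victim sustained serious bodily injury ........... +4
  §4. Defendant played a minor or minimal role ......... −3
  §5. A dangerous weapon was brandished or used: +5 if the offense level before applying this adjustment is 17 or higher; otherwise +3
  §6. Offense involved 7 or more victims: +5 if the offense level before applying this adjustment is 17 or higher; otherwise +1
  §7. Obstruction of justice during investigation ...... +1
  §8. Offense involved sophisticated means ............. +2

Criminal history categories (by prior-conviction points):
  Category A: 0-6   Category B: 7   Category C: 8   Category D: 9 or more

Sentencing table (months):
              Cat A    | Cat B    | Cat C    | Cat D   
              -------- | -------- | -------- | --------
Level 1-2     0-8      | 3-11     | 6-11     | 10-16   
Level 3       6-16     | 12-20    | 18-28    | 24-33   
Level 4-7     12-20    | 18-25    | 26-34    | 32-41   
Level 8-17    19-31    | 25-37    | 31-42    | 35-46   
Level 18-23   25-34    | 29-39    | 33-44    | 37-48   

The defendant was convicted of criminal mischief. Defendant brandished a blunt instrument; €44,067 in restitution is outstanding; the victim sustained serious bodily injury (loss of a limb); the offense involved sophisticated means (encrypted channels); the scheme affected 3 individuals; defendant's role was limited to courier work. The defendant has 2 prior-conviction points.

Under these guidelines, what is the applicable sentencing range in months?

25-34 months

Base offense level for criminal mischief: 16.
§1 applies: 16 + 1 = 17.
§3 applies: 17 + 4 = 21.
§4 applies: 21 − 3 = 18.
§5 applies (level before this adjustment is 18 ≥ 17, so +5): 18 + 5 = 23.
§6 does not apply.
§8 applies: 23 + 2 = 25.
Level 25 exceeds the maximum of 23; capped at 23.
Final offense level: 23.
Criminal history: 2 prior points → Category A (0-6).
Level 23 falls in the 18-23 band.
Grid: Level 18-23 × Category A = 25-34 months.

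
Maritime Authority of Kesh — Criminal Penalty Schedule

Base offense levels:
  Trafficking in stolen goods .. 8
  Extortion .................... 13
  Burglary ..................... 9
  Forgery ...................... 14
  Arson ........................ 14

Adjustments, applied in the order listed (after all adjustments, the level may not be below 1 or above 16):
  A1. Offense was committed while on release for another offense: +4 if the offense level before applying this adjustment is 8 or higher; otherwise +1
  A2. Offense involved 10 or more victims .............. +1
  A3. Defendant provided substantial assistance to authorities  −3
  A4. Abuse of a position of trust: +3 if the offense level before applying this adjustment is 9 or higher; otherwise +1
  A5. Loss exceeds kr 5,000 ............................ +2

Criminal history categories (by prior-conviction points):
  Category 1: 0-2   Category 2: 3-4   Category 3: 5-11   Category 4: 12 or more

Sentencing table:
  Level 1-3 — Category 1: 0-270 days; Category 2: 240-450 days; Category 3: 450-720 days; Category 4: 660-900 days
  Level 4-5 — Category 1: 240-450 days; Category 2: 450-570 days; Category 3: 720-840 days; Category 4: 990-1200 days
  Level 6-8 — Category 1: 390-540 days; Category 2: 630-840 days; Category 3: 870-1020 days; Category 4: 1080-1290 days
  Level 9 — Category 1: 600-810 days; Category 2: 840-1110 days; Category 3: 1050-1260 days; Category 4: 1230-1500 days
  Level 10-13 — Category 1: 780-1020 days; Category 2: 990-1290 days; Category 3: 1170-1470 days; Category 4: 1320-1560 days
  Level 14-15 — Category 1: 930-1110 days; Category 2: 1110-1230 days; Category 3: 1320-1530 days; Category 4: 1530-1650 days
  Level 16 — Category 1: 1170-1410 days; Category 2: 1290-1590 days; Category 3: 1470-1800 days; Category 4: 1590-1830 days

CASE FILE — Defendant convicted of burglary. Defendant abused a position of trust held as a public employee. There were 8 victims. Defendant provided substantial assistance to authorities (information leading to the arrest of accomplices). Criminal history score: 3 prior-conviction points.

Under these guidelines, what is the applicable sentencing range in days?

Base offense level for burglary: 9.
A1 does not apply.
A3 applies: 9 − 3 = 6.
A4 applies (level before this adjustment is 6 < 9, so +1): 6 + 1 = 7.
Final offense level: 7.
Criminal history: 3 prior points → Category 2 (3-4).
Level 7 falls in the 6-8 band.
Grid: Level 6-8 × Category 2 = 630-840 days.

630-840 days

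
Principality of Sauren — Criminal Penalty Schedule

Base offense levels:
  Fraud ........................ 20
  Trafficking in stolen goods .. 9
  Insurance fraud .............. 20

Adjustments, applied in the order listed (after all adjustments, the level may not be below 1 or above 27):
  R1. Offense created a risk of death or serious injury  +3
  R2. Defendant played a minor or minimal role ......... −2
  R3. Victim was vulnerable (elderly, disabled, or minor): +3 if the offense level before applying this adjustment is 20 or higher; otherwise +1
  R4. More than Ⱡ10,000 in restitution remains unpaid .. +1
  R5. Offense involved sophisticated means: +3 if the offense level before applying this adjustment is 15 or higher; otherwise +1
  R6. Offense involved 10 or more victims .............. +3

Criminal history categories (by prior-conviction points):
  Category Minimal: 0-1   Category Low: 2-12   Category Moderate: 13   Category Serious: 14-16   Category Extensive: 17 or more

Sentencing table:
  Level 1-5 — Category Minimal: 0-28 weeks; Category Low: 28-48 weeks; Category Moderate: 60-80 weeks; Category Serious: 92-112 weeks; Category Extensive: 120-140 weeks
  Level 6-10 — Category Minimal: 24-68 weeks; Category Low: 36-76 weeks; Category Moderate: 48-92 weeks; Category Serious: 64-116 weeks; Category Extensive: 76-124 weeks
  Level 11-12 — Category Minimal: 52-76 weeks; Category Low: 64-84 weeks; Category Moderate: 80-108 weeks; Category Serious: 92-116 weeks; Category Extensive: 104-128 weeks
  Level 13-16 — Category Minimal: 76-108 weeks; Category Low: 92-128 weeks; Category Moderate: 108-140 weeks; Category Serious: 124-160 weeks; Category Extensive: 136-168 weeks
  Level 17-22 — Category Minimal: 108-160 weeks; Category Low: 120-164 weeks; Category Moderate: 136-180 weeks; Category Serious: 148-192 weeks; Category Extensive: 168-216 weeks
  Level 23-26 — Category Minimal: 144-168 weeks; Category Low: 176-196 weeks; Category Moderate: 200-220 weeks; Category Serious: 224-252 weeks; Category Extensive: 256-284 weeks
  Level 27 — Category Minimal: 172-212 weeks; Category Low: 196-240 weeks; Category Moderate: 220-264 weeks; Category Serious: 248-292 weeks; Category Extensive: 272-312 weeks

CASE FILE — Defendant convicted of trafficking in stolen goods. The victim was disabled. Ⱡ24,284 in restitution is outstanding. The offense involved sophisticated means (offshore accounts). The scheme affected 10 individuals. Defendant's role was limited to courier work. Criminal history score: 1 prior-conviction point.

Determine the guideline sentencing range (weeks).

76-108 weeks

Base offense level for trafficking in stolen goods: 9.
R2 applies: 9 − 2 = 7.
R3 applies (level before this adjustment is 7 < 20, so +1): 7 + 1 = 8.
R4 applies: 8 + 1 = 9.
R5 applies (level before this adjustment is 9 < 15, so +1): 9 + 1 = 10.
R6 applies: 10 + 3 = 13.
Final offense level: 13.
Criminal history: 1 prior point → Category Minimal (0-1).
Level 13 falls in the 13-16 band.
Grid: Level 13-16 × Category Minimal = 76-108 weeks.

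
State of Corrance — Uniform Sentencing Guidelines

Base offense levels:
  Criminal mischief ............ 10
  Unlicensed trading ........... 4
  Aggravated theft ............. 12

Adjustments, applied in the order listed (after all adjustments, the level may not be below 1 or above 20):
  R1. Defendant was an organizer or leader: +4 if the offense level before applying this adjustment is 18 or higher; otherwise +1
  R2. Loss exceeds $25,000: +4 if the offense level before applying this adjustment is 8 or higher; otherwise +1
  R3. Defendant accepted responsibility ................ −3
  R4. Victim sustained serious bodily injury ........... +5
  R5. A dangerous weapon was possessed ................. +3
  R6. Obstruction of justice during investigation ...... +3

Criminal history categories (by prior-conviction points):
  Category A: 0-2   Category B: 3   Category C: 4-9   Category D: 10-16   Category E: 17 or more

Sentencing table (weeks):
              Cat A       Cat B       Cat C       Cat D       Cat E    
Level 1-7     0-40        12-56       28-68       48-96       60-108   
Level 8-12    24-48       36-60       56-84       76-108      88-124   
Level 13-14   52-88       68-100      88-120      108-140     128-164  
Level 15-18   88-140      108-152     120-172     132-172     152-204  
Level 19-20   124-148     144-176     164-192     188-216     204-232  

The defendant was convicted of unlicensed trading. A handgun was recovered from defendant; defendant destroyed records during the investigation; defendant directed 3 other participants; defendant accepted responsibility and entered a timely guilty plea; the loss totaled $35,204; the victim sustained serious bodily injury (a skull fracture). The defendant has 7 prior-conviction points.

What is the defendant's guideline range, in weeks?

Base offense level for unlicensed trading: 4.
R1 applies (level before this adjustment is 4 < 18, so +1): 4 + 1 = 5.
R2 applies (level before this adjustment is 5 < 8, so +1): 5 + 1 = 6.
R3 applies: 6 − 3 = 3.
R4 applies: 3 + 5 = 8.
R5 applies: 8 + 3 = 11.
R6 applies: 11 + 3 = 14.
Final offense level: 14.
Criminal history: 7 prior points → Category C (4-9).
Level 14 falls in the 13-14 band.
Grid: Level 13-14 × Category C = 88-120 weeks.

88-120 weeks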